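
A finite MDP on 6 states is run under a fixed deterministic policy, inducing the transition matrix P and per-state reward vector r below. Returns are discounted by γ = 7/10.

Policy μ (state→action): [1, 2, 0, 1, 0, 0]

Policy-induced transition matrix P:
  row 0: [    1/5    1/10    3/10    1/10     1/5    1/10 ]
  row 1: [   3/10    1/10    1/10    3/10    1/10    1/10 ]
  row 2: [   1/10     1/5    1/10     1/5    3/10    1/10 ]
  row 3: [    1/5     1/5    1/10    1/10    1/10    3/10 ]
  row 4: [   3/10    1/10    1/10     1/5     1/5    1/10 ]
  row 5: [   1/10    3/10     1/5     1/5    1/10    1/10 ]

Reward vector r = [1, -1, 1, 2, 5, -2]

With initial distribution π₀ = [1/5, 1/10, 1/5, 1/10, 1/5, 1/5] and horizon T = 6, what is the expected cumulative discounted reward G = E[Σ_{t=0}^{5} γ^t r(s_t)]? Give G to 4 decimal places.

t=0: π = [0.2000, 0.1000, 0.2000, 0.1000, 0.2000, 0.2000], E[r] = 1.1000, γ^t·E[r] = 1.100000, running G = 1.100000
t=1: π = [0.1900, 0.1700, 0.1600, 0.1800, 0.1800, 0.1200], E[r] = 1.2000, γ^t·E[r] = 0.840000, running G = 1.940000
t=2: π = [0.2070, 0.1580, 0.1500, 0.1800, 0.1690, 0.1360], E[r] = 1.1320, γ^t·E[r] = 0.554680, running G = 2.494680
t=3: π = [0.2041, 0.1602, 0.1550, 0.1771, 0.1676, 0.1360], E[r] = 1.1191, γ^t·E[r] = 0.383851, running G = 2.878531
t=4: π = [0.2037, 0.1604, 0.1544, 0.1779, 0.1682, 0.1354], E[r] = 1.1235, γ^t·E[r] = 0.269752, running G = 3.148284
t=5: π = [0.2039, 0.1603, 0.1543, 0.1779, 0.1681, 0.1356], E[r] = 1.1228, γ^t·E[r] = 0.188707, running G = 3.336990

G = 3.3370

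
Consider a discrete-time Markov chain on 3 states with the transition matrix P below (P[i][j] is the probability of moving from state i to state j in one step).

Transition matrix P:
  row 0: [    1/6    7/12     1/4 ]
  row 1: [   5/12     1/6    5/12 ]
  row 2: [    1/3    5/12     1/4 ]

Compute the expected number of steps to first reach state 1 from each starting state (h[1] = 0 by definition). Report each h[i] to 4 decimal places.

First-step conditioning: h[1] = 0; for i ≠ 1, h[i] = 1 + Σ_k P[i][k]·h[k].
  h[0] = 1 + 1/6·h[0] + 1/4·h[2]
  h[2] = 1 + 1/3·h[0] + 1/4·h[2]
Solving the 2×2 linear system over states ≠ 1 gives exactly h = [24/13, 0, 28/13] (h[1] = 0 is the target).

h = [1.8462, 0.0000, 2.1538]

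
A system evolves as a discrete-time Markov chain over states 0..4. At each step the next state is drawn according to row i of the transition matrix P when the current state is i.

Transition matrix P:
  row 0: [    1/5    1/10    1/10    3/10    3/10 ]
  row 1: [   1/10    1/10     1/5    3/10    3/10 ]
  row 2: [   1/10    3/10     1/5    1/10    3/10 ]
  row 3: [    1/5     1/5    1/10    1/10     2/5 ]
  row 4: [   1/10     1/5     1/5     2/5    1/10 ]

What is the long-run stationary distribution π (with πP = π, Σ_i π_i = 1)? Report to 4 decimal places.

Balance equations π_j = Σ_i π_i·P[i][j]:
  π_0 = 1/5·π_0 + 1/10·π_1 + 1/10·π_2 + 1/5·π_3 + 1/10·π_4
  π_1 = 1/10·π_0 + 1/10·π_1 + 3/10·π_2 + 1/5·π_3 + 1/5·π_4
  π_2 = 1/10·π_0 + 1/5·π_1 + 1/5·π_2 + 1/10·π_3 + 1/5·π_4
  π_3 = 3/10·π_0 + 3/10·π_1 + 1/10·π_2 + 1/10·π_3 + 2/5·π_4
  normalize: π_0 + π_1 + π_2 + π_3 + π_4 = 1
Solving the linear system gives exactly π = [874/6315, 2323/12630, 2041/12630, 517/2105, 1708/6315].

π = [0.1384, 0.1839, 0.1616, 0.2456, 0.2705]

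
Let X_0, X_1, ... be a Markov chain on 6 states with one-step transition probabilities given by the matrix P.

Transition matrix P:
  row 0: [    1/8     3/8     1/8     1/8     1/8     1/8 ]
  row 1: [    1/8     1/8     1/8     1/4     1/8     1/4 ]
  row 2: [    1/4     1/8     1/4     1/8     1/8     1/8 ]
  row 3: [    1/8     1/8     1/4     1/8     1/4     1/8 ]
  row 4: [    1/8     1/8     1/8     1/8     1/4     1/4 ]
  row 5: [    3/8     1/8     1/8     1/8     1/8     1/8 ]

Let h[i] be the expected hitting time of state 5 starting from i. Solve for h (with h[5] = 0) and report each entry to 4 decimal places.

First-step conditioning: h[5] = 0; for i ≠ 5, h[i] = 1 + Σ_k P[i][k]·h[k].
  h[0] = 1 + 1/8·h[0] + 3/8·h[1] + 1/8·h[2] + 1/8·h[3] + 1/8·h[4]
  h[1] = 1 + 1/8·h[0] + 1/8·h[1] + 1/8·h[2] + 1/4·h[3] + 1/8·h[4]
  h[2] = 1 + 1/4·h[0] + 1/8·h[1] + 1/4·h[2] + 1/8·h[3] + 1/8·h[4]
  h[3] = 1 + 1/8·h[0] + 1/8·h[1] + 1/4·h[2] + 1/8·h[3] + 1/4·h[4]
  h[4] = 1 + 1/8·h[0] + 1/8·h[1] + 1/8·h[2] + 1/8·h[3] + 1/4·h[4]
Solving the 5×5 linear system over states ≠ 5 gives exactly h = [4624/791, 4168/791, 33280/5537, 4688/791, 28656/5537, 0] (h[5] = 0 is the target).

h = [5.8458, 5.2693, 6.0105, 5.9267, 5.1754, 0.0000]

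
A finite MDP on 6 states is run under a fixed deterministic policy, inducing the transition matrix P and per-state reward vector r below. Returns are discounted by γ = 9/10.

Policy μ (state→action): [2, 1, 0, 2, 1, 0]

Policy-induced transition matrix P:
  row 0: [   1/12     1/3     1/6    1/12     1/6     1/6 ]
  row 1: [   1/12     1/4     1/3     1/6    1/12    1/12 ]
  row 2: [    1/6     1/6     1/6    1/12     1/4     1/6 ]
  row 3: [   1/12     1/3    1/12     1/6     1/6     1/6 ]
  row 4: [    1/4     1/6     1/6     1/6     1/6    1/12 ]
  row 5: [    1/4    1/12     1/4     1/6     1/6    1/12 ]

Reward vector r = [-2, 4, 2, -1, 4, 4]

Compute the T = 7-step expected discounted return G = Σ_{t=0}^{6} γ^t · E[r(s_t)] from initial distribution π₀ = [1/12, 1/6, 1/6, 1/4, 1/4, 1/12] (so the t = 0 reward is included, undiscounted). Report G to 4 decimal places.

t=0: π = [0.0833, 0.1667, 0.1667, 0.2500, 0.2500, 0.0833], E[r] = 1.9167, γ^t·E[r] = 1.916667, running G = 1.916667
t=1: π = [0.1528, 0.2292, 0.1806, 0.1458, 0.1667, 0.1250], E[r] = 1.9931, γ^t·E[r] = 1.793750, running G = 3.710417
t=2: π = [0.1470, 0.2251, 0.2031, 0.1389, 0.1626, 0.1233], E[r] = 2.0174, γ^t·E[r] = 1.634063, running G = 5.344479
t=3: π = [0.1479, 0.2228, 0.2029, 0.1375, 0.1648, 0.1241], E[r] = 2.0193, γ^t·E[r] = 1.472098, running G = 6.816577
t=4: π = [0.1484, 0.2225, 0.2027, 0.1374, 0.1650, 0.1240], E[r] = 2.0171, γ^t·E[r] = 1.323422, running G = 8.139999
t=5: π = [0.1484, 0.2225, 0.2026, 0.1374, 0.1650, 0.1240], E[r] = 2.0173, γ^t·E[r] = 1.191210, running G = 9.331209
t=6: π = [0.1484, 0.2225, 0.2026, 0.1374, 0.1650, 0.1240], E[r] = 2.0173, γ^t·E[r] = 1.072064, running G = 10.403273

G = 10.4033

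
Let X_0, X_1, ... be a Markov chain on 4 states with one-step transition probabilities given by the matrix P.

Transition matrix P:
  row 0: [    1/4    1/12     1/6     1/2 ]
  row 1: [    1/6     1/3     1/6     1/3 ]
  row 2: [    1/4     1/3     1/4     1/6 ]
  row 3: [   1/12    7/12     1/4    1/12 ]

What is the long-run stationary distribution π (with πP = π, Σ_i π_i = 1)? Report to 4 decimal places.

Balance equations π_j = Σ_i π_i·P[i][j]:
  π_0 = 1/4·π_0 + 1/6·π_1 + 1/4·π_2 + 1/12·π_3
  π_1 = 1/12·π_0 + 1/3·π_1 + 1/3·π_2 + 7/12·π_3
  π_2 = 1/6·π_0 + 1/6·π_1 + 1/4·π_2 + 1/4·π_3
  normalize: π_0 + π_1 + π_2 + π_3 = 1
Solving the linear system gives exactly π = [328/1857, 659/1857, 382/1857, 488/1857].

π = [0.1766, 0.3549, 0.2057, 0.2628]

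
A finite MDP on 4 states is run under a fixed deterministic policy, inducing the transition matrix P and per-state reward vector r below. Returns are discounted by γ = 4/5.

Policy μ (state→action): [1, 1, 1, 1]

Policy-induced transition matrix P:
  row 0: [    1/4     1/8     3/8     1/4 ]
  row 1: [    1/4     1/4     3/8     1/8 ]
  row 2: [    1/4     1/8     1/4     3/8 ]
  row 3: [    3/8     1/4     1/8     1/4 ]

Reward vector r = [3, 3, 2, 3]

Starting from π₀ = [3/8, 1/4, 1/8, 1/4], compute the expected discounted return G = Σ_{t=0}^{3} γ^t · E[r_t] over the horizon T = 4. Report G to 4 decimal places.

t=0: π = [0.3750, 0.2500, 0.1250, 0.2500], E[r] = 2.8750, γ^t·E[r] = 2.875000, running G = 2.875000
t=1: π = [0.2813, 0.1875, 0.2969, 0.2344], E[r] = 2.7031, γ^t·E[r] = 2.162500, running G = 5.037500
t=2: π = [0.2793, 0.1777, 0.2793, 0.2637], E[r] = 2.7207, γ^t·E[r] = 1.741250, running G = 6.778750
t=3: π = [0.2830, 0.1802, 0.2742, 0.2627], E[r] = 2.7258, γ^t·E[r] = 1.395625, running G = 8.174375

G = 8.1744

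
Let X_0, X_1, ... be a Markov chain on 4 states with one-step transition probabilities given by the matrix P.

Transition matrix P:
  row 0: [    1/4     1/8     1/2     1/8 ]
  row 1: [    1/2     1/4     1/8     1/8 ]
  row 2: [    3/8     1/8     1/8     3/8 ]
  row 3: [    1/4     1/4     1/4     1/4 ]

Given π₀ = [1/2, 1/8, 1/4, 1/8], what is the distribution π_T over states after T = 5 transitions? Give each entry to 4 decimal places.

π = [0.3280, 0.1746, 0.2760, 0.2215]

t=0: π = [0.5000, 0.1250, 0.2500, 0.1250]
t=1: π = [0.3125, 0.1563, 0.3281, 0.2031]
t=2: π = [0.3301, 0.1699, 0.2676, 0.2324]
t=3: π = [0.3259, 0.1753, 0.2778, 0.2209]
t=4: π = [0.3286, 0.1745, 0.2748, 0.2221]
t=5: π = [0.3280, 0.1746, 0.2760, 0.2215]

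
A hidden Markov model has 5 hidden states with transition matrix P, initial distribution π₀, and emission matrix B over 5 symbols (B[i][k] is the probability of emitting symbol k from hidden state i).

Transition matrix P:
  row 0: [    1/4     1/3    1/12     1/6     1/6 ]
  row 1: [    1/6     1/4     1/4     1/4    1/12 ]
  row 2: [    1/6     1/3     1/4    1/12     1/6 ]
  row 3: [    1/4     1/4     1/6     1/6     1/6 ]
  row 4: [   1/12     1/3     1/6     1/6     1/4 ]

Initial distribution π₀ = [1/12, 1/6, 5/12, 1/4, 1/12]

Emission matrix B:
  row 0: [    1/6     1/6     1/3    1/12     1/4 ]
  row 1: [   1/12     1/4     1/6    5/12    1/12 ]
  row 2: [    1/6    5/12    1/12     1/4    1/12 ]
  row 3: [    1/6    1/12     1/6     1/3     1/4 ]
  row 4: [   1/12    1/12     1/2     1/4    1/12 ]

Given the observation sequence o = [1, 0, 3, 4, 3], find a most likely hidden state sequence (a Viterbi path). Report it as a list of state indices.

t=0: δ = [1.389e-02, 4.167e-02, 1.736e-01, 2.083e-02, 6.944e-03]  (obs o_0=1)
t=1: δ = [4.823e-03, 4.823e-03, 7.234e-03, 2.411e-03, 2.411e-03]  ψ = [2, 2, 2, 2, 2]  (obs o_1=0)
t=2: δ = [1.005e-04, 1.005e-03, 4.521e-04, 4.019e-04, 3.014e-04]  ψ = [0, 2, 2, 1, 2]  (obs o_2=3)
t=3: δ = [4.186e-05, 2.093e-05, 2.093e-05, 6.279e-05, 6.977e-06]  ψ = [1, 1, 1, 1, 1]  (obs o_3=4)
t=4: δ = [1.308e-06, 6.541e-06, 2.616e-06, 3.489e-06, 2.616e-06]  ψ = [3, 3, 3, 3, 3]  (obs o_4=3)
backtrack: best end state = 1; path = [2, 2, 1, 3, 1]

path = [2, 2, 1, 3, 1]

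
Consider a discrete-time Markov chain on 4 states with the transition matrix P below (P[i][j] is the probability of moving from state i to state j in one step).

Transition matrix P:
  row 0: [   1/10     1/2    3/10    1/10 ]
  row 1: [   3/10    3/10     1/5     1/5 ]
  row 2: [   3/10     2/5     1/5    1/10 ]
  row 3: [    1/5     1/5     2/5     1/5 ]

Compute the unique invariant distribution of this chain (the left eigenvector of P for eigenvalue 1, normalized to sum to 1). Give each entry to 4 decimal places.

Balance equations π_j = Σ_i π_i·P[i][j]:
  π_0 = 1/10·π_0 + 3/10·π_1 + 3/10·π_2 + 1/5·π_3
  π_1 = 1/2·π_0 + 3/10·π_1 + 2/5·π_2 + 1/5·π_3
  π_2 = 3/10·π_0 + 1/5·π_1 + 1/5·π_2 + 2/5·π_3
  normalize: π_0 + π_1 + π_2 + π_3 = 1
Solving the linear system gives exactly π = [288/1213, 434/1213, 308/1213, 183/1213].

π = [0.2374, 0.3578, 0.2539, 0.1509]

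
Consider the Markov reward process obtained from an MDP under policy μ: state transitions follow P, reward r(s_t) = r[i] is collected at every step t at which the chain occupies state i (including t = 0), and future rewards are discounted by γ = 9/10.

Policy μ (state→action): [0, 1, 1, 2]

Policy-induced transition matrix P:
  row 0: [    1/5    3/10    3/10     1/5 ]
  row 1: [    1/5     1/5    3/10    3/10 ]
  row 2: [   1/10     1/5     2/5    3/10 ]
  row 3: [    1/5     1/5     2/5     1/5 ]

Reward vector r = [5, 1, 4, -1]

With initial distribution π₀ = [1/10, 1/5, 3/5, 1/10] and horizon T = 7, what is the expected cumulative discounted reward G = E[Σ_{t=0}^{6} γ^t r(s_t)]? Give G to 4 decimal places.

G = 12.2851

t=0: π = [0.1000, 0.2000, 0.6000, 0.1000], E[r] = 3.0000, γ^t·E[r] = 3.000000, running G = 3.000000
t=1: π = [0.1400, 0.2100, 0.3700, 0.2800], E[r] = 2.1100, γ^t·E[r] = 1.899000, running G = 4.899000
t=2: π = [0.1630, 0.2140, 0.3650, 0.2580], E[r] = 2.2310, γ^t·E[r] = 1.807110, running G = 6.706110
t=3: π = [0.1635, 0.2163, 0.3623, 0.2579], E[r] = 2.2251, γ^t·E[r] = 1.622098, running G = 8.328208
t=4: π = [0.1638, 0.2164, 0.3620, 0.2579], E[r] = 2.2254, γ^t·E[r] = 1.460098, running G = 9.788306
t=5: π = [0.1638, 0.2164, 0.3620, 0.2578], E[r] = 2.2255, γ^t·E[r] = 1.314125, running G = 11.102431
t=6: π = [0.1638, 0.2164, 0.3620, 0.2578], E[r] = 2.2255, γ^t·E[r] = 1.182711, running G = 12.285142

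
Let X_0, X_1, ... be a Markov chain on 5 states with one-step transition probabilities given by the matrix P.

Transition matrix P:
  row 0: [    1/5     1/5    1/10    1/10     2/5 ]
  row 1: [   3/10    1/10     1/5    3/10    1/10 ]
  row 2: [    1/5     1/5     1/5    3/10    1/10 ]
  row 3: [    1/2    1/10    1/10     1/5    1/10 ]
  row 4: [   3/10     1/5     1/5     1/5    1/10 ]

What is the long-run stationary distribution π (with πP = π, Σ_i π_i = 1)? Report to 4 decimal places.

π = [0.2958, 0.1635, 0.1502, 0.2018, 0.1887]

Balance equations π_j = Σ_i π_i·P[i][j]:
  π_0 = 1/5·π_0 + 3/10·π_1 + 1/5·π_2 + 1/2·π_3 + 3/10·π_4
  π_1 = 1/5·π_0 + 1/10·π_1 + 1/5·π_2 + 1/10·π_3 + 1/5·π_4
  π_2 = 1/10·π_0 + 1/5·π_1 + 1/5·π_2 + 1/10·π_3 + 1/5·π_4
  π_3 = 1/10·π_0 + 3/10·π_1 + 3/10·π_2 + 1/5·π_3 + 1/5·π_4
  normalize: π_0 + π_1 + π_2 + π_3 + π_4 = 1
Solving the linear system gives exactly π = [3689/12473, 2039/12473, 1874/12473, 2517/12473, 2354/12473].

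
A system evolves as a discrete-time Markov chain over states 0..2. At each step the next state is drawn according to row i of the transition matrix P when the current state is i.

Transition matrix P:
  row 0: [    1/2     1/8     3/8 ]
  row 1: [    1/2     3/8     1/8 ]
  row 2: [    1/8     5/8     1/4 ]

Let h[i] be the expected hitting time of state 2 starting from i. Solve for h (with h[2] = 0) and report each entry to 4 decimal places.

h = [3.0000, 4.0000, 0.0000]

First-step conditioning: h[2] = 0; for i ≠ 2, h[i] = 1 + Σ_k P[i][k]·h[k].
  h[0] = 1 + 1/2·h[0] + 1/8·h[1]
  h[1] = 1 + 1/2·h[0] + 3/8·h[1]
Solving the 2×2 linear system over states ≠ 2 gives exactly h = [3, 4, 0] (h[2] = 0 is the target).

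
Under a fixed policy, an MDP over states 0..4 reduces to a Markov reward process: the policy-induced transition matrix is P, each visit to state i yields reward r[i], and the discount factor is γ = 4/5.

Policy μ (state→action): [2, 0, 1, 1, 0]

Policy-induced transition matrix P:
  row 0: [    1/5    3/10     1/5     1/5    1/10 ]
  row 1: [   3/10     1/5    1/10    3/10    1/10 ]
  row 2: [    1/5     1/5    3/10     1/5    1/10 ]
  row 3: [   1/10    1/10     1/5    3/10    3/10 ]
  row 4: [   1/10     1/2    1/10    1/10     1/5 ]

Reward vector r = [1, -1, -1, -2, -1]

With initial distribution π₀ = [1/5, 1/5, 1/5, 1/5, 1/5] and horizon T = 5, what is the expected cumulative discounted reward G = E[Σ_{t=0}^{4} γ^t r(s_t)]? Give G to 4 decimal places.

t=0: π = [0.2000, 0.2000, 0.2000, 0.2000, 0.2000], E[r] = -0.8000, γ^t·E[r] = -0.800000, running G = -0.800000
t=1: π = [0.1800, 0.2600, 0.1800, 0.2200, 0.1600], E[r] = -0.8600, γ^t·E[r] = -0.688000, running G = -1.488000
t=2: π = [0.1880, 0.2440, 0.1760, 0.2320, 0.1600], E[r] = -0.8560, γ^t·E[r] = -0.547840, running G = -2.035840
t=3: π = [0.1852, 0.2436, 0.1772, 0.2316, 0.1624], E[r] = -0.8612, γ^t·E[r] = -0.440934, running G = -2.476774
t=4: π = [0.1850, 0.2441, 0.1771, 0.2313, 0.1626], E[r] = -0.8614, γ^t·E[r] = -0.352813, running G = -2.829587

G = -2.8296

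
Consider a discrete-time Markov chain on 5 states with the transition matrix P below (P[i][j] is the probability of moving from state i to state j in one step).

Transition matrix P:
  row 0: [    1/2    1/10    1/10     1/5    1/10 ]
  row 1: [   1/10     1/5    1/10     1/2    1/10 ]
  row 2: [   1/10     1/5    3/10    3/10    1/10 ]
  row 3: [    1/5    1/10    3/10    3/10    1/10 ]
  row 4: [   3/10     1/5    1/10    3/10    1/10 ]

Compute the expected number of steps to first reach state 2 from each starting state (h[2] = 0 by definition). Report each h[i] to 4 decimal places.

h = [6.4593, 5.9809, 0.0000, 5.0239, 6.2679]

First-step conditioning: h[2] = 0; for i ≠ 2, h[i] = 1 + Σ_k P[i][k]·h[k].
  h[0] = 1 + 1/2·h[0] + 1/10·h[1] + 1/5·h[3] + 1/10·h[4]
  h[1] = 1 + 1/10·h[0] + 1/5·h[1] + 1/2·h[3] + 1/10·h[4]
  h[3] = 1 + 1/5·h[0] + 1/10·h[1] + 3/10·h[3] + 1/10·h[4]
  h[4] = 1 + 3/10·h[0] + 1/5·h[1] + 3/10·h[3] + 1/10·h[4]
Solving the 4×4 linear system over states ≠ 2 gives exactly h = [1350/209, 1250/209, 0, 1050/209, 1310/209] (h[2] = 0 is the target).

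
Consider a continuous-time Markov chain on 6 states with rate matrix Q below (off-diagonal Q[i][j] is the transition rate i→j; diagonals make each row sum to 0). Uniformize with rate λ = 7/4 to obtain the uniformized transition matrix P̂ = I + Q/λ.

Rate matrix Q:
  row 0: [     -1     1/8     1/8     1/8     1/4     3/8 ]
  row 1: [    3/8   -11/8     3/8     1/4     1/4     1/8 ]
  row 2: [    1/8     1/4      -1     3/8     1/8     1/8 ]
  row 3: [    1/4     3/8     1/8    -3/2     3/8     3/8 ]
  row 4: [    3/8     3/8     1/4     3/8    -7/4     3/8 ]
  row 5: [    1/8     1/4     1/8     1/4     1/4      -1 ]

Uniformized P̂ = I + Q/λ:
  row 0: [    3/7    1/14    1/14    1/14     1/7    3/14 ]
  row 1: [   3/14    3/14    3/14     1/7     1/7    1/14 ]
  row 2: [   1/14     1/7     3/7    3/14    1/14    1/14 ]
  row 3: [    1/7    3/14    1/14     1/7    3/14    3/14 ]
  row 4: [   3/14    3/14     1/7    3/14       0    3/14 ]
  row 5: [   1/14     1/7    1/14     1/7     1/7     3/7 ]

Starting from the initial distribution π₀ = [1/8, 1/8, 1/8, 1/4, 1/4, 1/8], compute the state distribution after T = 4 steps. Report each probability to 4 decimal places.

t=0: π = [0.1250, 0.1250, 0.1250, 0.2500, 0.2500, 0.1250]
t=1: π = [0.1875, 0.1786, 0.1518, 0.1607, 0.1161, 0.2054]
t=2: π = [0.1920, 0.1620, 0.1594, 0.1486, 0.1269, 0.2111]
t=3: π = [0.1919, 0.1604, 0.1606, 0.1496, 0.1240, 0.2136]
t=4: π = [0.1913, 0.1601, 0.1605, 0.1495, 0.1244, 0.2142]

π = [0.1913, 0.1601, 0.1605, 0.1495, 0.1244, 0.2142]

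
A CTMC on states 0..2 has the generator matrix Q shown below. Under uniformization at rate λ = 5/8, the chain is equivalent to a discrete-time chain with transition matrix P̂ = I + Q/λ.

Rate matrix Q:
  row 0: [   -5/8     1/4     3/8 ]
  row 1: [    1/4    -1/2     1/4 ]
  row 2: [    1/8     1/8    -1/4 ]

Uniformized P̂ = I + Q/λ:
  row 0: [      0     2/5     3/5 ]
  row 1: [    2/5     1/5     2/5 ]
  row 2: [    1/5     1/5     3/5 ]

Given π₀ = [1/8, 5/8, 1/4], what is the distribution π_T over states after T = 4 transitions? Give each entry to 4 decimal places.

π = [0.2044, 0.2430, 0.5526]

t=0: π = [0.1250, 0.6250, 0.2500]
t=1: π = [0.3000, 0.2250, 0.4750]
t=2: π = [0.1850, 0.2600, 0.5550]
t=3: π = [0.2150, 0.2370, 0.5480]
t=4: π = [0.2044, 0.2430, 0.5526]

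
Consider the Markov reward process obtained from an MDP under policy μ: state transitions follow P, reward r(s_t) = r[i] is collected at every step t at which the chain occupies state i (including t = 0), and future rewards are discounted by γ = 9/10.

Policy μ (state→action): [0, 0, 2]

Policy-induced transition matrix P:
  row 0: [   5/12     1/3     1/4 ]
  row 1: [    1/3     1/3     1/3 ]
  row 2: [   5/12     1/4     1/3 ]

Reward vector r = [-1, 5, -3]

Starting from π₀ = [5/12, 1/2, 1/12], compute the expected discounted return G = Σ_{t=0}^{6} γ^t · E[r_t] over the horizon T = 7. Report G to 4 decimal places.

G = 2.9794

t=0: π = [0.4167, 0.5000, 0.0833], E[r] = 1.8333, γ^t·E[r] = 1.833333, running G = 1.833333
t=1: π = [0.3750, 0.3264, 0.2986], E[r] = 0.3611, γ^t·E[r] = 0.325000, running G = 2.158333
t=2: π = [0.3895, 0.3084, 0.3021], E[r] = 0.2465, γ^t·E[r] = 0.199688, running G = 2.358021
t=3: π = [0.3910, 0.3082, 0.3009], E[r] = 0.2472, γ^t·E[r] = 0.180211, running G = 2.538232
t=4: π = [0.3910, 0.3083, 0.3008], E[r] = 0.2481, γ^t·E[r] = 0.162749, running G = 2.700981
t=5: π = [0.3910, 0.3083, 0.3008], E[r] = 0.2481, γ^t·E[r] = 0.146513, running G = 2.847494
t=6: π = [0.3910, 0.3083, 0.3008], E[r] = 0.2481, γ^t·E[r] = 0.131862, running G = 2.979355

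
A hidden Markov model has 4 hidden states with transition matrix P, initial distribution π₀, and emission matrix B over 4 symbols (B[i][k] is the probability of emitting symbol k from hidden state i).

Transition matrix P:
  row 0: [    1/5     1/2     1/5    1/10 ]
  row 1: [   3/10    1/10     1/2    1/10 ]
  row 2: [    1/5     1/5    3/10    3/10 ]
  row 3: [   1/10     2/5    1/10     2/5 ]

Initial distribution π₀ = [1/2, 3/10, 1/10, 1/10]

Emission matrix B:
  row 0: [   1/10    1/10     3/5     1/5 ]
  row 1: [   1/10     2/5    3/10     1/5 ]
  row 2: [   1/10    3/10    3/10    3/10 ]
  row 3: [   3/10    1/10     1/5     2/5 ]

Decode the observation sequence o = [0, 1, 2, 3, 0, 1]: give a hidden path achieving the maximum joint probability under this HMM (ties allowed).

path = [0, 1, 2, 3, 3, 1]

t=0: δ = [5.000e-02, 3.000e-02, 1.000e-02, 3.000e-02]  (obs o_0=0)
t=1: δ = [1.000e-03, 1.000e-02, 4.500e-03, 1.200e-03]  ψ = [0, 0, 1, 3]  (obs o_1=1)
t=2: δ = [1.800e-03, 3.000e-04, 1.500e-03, 2.700e-04]  ψ = [1, 1, 1, 2]  (obs o_2=2)
t=3: δ = [7.200e-05, 1.800e-04, 1.350e-04, 1.800e-04]  ψ = [0, 0, 2, 2]  (obs o_3=3)
t=4: δ = [5.400e-06, 7.200e-06, 9.000e-06, 2.160e-05]  ψ = [1, 3, 1, 3]  (obs o_4=0)
t=5: δ = [2.160e-07, 3.456e-06, 1.080e-06, 8.640e-07]  ψ = [1, 3, 1, 3]  (obs o_5=1)
backtrack: best end state = 1; path = [0, 1, 2, 3, 3, 1]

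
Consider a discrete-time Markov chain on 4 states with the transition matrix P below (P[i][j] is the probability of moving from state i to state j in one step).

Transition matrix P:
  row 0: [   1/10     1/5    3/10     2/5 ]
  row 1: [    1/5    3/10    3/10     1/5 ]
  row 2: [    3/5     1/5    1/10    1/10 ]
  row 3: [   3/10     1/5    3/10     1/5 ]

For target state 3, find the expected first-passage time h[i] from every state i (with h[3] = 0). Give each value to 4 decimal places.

First-step conditioning: h[3] = 0; for i ≠ 3, h[i] = 1 + Σ_k P[i][k]·h[k].
  h[0] = 1 + 1/10·h[0] + 1/5·h[1] + 3/10·h[2]
  h[1] = 1 + 1/5·h[0] + 3/10·h[1] + 3/10·h[2]
  h[2] = 1 + 3/5·h[0] + 1/5·h[1] + 1/10·h[2]
Solving the 3×3 linear system over states ≠ 3 gives exactly h = [360/101, 440/101, 450/101, 0] (h[3] = 0 is the target).

h = [3.5644, 4.3564, 4.4554, 0.0000]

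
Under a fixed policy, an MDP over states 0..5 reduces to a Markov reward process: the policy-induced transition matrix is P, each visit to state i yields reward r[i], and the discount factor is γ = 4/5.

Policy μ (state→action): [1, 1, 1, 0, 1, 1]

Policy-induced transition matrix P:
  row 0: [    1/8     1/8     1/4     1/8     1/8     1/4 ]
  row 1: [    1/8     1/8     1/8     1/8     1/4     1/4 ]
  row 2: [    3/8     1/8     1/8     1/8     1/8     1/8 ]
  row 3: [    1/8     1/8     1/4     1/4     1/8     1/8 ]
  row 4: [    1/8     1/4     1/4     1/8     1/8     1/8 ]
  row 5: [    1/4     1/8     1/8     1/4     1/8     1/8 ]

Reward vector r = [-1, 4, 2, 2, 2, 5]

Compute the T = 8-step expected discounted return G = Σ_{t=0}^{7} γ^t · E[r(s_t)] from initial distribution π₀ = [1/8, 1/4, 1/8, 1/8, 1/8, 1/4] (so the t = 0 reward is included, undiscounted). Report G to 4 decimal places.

t=0: π = [0.1250, 0.2500, 0.1250, 0.1250, 0.1250, 0.2500], E[r] = 2.8750, γ^t·E[r] = 2.875000, running G = 2.875000
t=1: π = [0.1875, 0.1406, 0.1719, 0.1719, 0.1563, 0.1719], E[r] = 2.2344, γ^t·E[r] = 1.787500, running G = 4.662500
t=2: π = [0.1895, 0.1445, 0.1895, 0.1680, 0.1426, 0.1660], E[r] = 2.2188, γ^t·E[r] = 1.420000, running G = 6.082500
t=3: π = [0.1931, 0.1428, 0.1875, 0.1667, 0.1431, 0.1667], E[r] = 2.2065, γ^t·E[r] = 1.129750, running G = 7.212250
t=4: π = [0.1927, 0.1429, 0.1879, 0.1667, 0.1429, 0.1670], E[r] = 2.2086, γ^t·E[r] = 0.904638, running G = 8.116888
t=5: π = [0.1928, 0.1429, 0.1878, 0.1667, 0.1429, 0.1670], E[r] = 2.2080, γ^t·E[r] = 0.723531, running G = 8.840419
t=6: π = [0.1928, 0.1429, 0.1878, 0.1667, 0.1429, 0.1670], E[r] = 2.2082, γ^t·E[r] = 0.578856, running G = 9.419274
t=7: π = [0.1928, 0.1429, 0.1878, 0.1667, 0.1429, 0.1670], E[r] = 2.2081, γ^t·E[r] = 0.463078, running G = 9.882353

G = 9.8824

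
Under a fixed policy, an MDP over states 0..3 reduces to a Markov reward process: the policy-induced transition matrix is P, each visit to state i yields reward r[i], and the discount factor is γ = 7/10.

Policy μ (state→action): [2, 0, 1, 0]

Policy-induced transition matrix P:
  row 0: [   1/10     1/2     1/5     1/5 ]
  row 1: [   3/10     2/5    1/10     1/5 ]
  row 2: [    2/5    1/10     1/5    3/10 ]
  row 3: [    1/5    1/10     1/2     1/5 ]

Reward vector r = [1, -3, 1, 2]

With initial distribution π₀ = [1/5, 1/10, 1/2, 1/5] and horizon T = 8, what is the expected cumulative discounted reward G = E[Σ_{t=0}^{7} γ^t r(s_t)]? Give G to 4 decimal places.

t=0: π = [0.2000, 0.1000, 0.5000, 0.2000], E[r] = 0.8000, γ^t·E[r] = 0.800000, running G = 0.800000
t=1: π = [0.2900, 0.2100, 0.2500, 0.2500], E[r] = 0.4100, γ^t·E[r] = 0.287000, running G = 1.087000
t=2: π = [0.2420, 0.2790, 0.2540, 0.2250], E[r] = 0.1090, γ^t·E[r] = 0.053410, running G = 1.140410
t=3: π = [0.2545, 0.2805, 0.2396, 0.2254], E[r] = 0.1034, γ^t·E[r] = 0.035466, running G = 1.175876
t=4: π = [0.2505, 0.2860, 0.2396, 0.2240], E[r] = 0.0802, γ^t·E[r] = 0.019246, running G = 1.195123
t=5: π = [0.2515, 0.2860, 0.2386, 0.2240], E[r] = 0.0800, γ^t·E[r] = 0.013443, running G = 1.208566
t=6: π = [0.2512, 0.2864, 0.2386, 0.2239], E[r] = 0.0783, γ^t·E[r] = 0.009216, running G = 1.217782
t=7: π = [0.2512, 0.2864, 0.2385, 0.2239], E[r] = 0.0783, γ^t·E[r] = 0.006451, running G = 1.224232

G = 1.2242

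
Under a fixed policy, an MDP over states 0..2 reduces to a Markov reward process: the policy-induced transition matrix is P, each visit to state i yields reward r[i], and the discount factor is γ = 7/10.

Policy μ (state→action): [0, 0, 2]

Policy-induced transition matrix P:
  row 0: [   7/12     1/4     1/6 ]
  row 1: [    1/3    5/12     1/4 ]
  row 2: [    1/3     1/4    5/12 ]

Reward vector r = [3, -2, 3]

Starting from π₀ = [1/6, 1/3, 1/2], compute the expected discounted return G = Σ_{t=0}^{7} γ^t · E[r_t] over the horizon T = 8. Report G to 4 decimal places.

t=0: π = [0.1667, 0.3333, 0.5000], E[r] = 1.3333, γ^t·E[r] = 1.333333, running G = 1.333333
t=1: π = [0.3750, 0.3056, 0.3194], E[r] = 1.4722, γ^t·E[r] = 1.030556, running G = 2.363889
t=2: π = [0.4271, 0.3009, 0.2720], E[r] = 1.4954, γ^t·E[r] = 0.732731, running G = 3.096620
t=3: π = [0.4401, 0.3002, 0.2597], E[r] = 1.4992, γ^t·E[r] = 0.514235, running G = 3.610856
t=4: π = [0.4434, 0.3000, 0.2566], E[r] = 1.4999, γ^t·E[r] = 0.360119, running G = 3.970975
t=5: π = [0.4442, 0.3000, 0.2558], E[r] = 1.5000, γ^t·E[r] = 0.252101, running G = 4.223076
t=6: π = [0.4444, 0.3000, 0.2556], E[r] = 1.5000, γ^t·E[r] = 0.176473, running G = 4.399549
t=7: π = [0.4444, 0.3000, 0.2556], E[r] = 1.5000, γ^t·E[r] = 0.123531, running G = 4.523081

G = 4.5231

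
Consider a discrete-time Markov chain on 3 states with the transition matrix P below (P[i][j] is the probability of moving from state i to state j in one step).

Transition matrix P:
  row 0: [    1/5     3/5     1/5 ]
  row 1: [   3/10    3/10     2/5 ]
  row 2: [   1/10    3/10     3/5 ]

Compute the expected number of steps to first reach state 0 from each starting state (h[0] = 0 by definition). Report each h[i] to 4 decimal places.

h = [0.0000, 5.0000, 6.2500]

First-step conditioning: h[0] = 0; for i ≠ 0, h[i] = 1 + Σ_k P[i][k]·h[k].
  h[1] = 1 + 3/10·h[1] + 2/5·h[2]
  h[2] = 1 + 3/10·h[1] + 3/5·h[2]
Solving the 2×2 linear system over states ≠ 0 gives exactly h = [0, 5, 25/4] (h[0] = 0 is the target).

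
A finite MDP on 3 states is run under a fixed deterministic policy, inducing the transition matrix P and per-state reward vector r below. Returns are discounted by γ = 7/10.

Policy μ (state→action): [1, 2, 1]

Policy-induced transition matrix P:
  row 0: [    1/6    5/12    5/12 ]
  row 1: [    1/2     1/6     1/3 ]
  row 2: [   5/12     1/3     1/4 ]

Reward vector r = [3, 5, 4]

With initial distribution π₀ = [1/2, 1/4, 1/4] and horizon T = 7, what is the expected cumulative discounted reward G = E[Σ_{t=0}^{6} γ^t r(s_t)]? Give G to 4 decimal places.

G = 11.9335

t=0: π = [0.5000, 0.2500, 0.2500], E[r] = 3.7500, γ^t·E[r] = 3.750000, running G = 3.750000
t=1: π = [0.3125, 0.3333, 0.3542], E[r] = 4.0208, γ^t·E[r] = 2.814583, running G = 6.564583
t=2: π = [0.3663, 0.3038, 0.3299], E[r] = 3.9375, γ^t·E[r] = 1.929375, running G = 8.493958
t=3: π = [0.3504, 0.3132, 0.3364], E[r] = 3.9628, γ^t·E[r] = 1.359247, running G = 9.853205
t=4: π = [0.3552, 0.3103, 0.3345], E[r] = 3.9552, γ^t·E[r] = 0.949635, running G = 10.802840
t=5: π = [0.3537, 0.3112, 0.3351], E[r] = 3.9575, γ^t·E[r] = 0.665133, running G = 11.467972
t=6: π = [0.3542, 0.3109, 0.3349], E[r] = 3.9568, γ^t·E[r] = 0.465511, running G = 11.933483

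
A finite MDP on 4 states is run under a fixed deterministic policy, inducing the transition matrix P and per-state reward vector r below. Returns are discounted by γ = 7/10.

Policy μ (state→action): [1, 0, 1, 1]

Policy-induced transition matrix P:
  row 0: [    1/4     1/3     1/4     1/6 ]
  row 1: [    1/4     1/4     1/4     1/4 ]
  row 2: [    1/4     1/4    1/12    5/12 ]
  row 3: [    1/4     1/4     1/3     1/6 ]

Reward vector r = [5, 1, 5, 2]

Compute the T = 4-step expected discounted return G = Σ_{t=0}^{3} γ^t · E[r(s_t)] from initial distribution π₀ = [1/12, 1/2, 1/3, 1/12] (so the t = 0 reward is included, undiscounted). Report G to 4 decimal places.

G = 7.5735

t=0: π = [0.0833, 0.5000, 0.3333, 0.0833], E[r] = 2.7500, γ^t·E[r] = 2.750000, running G = 2.750000
t=1: π = [0.2500, 0.2569, 0.2014, 0.2917], E[r] = 3.0972, γ^t·E[r] = 2.168056, running G = 4.918056
t=2: π = [0.2500, 0.2708, 0.2407, 0.2384], E[r] = 3.2014, γ^t·E[r] = 1.568681, running G = 6.486736
t=3: π = [0.2500, 0.2708, 0.2297, 0.2494], E[r] = 3.1684, γ^t·E[r] = 1.086762, running G = 7.573498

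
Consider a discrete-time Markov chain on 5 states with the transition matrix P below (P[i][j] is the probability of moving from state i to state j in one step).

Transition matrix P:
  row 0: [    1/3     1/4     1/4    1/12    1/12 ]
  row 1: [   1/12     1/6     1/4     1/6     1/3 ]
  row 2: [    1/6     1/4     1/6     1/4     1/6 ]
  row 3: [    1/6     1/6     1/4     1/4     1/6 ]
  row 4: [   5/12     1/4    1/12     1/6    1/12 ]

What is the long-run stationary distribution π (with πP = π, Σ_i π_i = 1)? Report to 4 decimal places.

π = [0.2292, 0.2170, 0.2047, 0.1796, 0.1696]

Balance equations π_j = Σ_i π_i·P[i][j]:
  π_0 = 1/3·π_0 + 1/12·π_1 + 1/6·π_2 + 1/6·π_3 + 5/12·π_4
  π_1 = 1/4·π_0 + 1/6·π_1 + 1/4·π_2 + 1/6·π_3 + 1/4·π_4
  π_2 = 1/4·π_0 + 1/4·π_1 + 1/6·π_2 + 1/4·π_3 + 1/12·π_4
  π_3 = 1/12·π_0 + 1/6·π_1 + 1/4·π_2 + 1/4·π_3 + 1/6·π_4
  normalize: π_0 + π_1 + π_2 + π_3 + π_4 = 1
Solving the linear system gives exactly π = [4723/20608, 4471/20608, 2109/10304, 3701/20608, 3495/20608].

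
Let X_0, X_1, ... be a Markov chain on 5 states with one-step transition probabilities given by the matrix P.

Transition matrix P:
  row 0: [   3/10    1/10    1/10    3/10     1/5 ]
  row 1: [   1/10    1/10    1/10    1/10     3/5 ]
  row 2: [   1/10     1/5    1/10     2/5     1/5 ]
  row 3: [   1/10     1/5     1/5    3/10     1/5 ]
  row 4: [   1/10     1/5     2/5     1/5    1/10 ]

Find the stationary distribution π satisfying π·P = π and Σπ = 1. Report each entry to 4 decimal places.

Balance equations π_j = Σ_i π_i·P[i][j]:
  π_0 = 3/10·π_0 + 1/10·π_1 + 1/10·π_2 + 1/10·π_3 + 1/10·π_4
  π_1 = 1/10·π_0 + 1/10·π_1 + 1/5·π_2 + 1/5·π_3 + 1/5·π_4
  π_2 = 1/10·π_0 + 1/10·π_1 + 1/10·π_2 + 1/5·π_3 + 2/5·π_4
  π_3 = 3/10·π_0 + 1/10·π_1 + 2/5·π_2 + 3/10·π_3 + 1/5·π_4
  normalize: π_0 + π_1 + π_2 + π_3 + π_4 = 1
Solving the linear system gives exactly π = [1/8, 15/88, 1061/5324, 348/1331, 59/242].

π = [0.1250, 0.1705, 0.1993, 0.2615, 0.2438]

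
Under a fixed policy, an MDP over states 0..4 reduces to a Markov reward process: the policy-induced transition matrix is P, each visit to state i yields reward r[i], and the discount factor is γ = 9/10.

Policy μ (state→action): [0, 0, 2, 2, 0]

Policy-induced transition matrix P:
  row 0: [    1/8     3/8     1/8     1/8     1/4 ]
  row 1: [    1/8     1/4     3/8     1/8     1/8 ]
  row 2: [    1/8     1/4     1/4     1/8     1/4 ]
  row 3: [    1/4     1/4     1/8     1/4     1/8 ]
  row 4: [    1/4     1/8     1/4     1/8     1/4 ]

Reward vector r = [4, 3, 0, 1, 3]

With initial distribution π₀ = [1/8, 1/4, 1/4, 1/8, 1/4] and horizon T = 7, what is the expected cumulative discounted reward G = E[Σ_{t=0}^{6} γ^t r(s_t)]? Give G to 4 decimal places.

G = 11.2099

t=0: π = [0.1250, 0.2500, 0.2500, 0.1250, 0.2500], E[r] = 2.1250, γ^t·E[r] = 2.125000, running G = 2.125000
t=1: π = [0.1719, 0.2344, 0.2500, 0.1406, 0.2031], E[r] = 2.1406, γ^t·E[r] = 1.926563, running G = 4.051563
t=2: π = [0.1680, 0.2461, 0.2402, 0.1426, 0.2031], E[r] = 2.1621, γ^t·E[r] = 1.751309, running G = 5.802871
t=3: π = [0.1682, 0.2456, 0.2419, 0.1428, 0.2014], E[r] = 2.1567, γ^t·E[r] = 1.572262, running G = 7.375133
t=4: π = [0.1680, 0.2458, 0.2418, 0.1429, 0.2014], E[r] = 2.1569, γ^t·E[r] = 1.415116, running G = 8.790249
t=5: π = [0.1680, 0.2458, 0.2419, 0.1429, 0.2014], E[r] = 2.1567, γ^t·E[r] = 1.273517, running G = 10.063766
t=6: π = [0.1680, 0.2458, 0.2419, 0.1429, 0.2014], E[r] = 2.1567, γ^t·E[r] = 1.146170, running G = 11.209936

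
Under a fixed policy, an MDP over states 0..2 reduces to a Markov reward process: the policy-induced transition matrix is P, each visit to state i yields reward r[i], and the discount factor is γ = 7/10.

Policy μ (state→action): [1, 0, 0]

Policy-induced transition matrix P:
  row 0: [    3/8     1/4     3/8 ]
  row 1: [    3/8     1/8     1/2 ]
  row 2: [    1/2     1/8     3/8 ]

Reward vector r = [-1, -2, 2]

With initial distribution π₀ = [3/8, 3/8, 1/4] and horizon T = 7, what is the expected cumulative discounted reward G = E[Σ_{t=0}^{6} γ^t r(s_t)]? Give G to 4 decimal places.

t=0: π = [0.3750, 0.3750, 0.2500], E[r] = -0.6250, γ^t·E[r] = -0.625000, running G = -0.625000
t=1: π = [0.4063, 0.1719, 0.4219], E[r] = 0.0938, γ^t·E[r] = 0.065625, running G = -0.559375
t=2: π = [0.4277, 0.1758, 0.3965], E[r] = 0.0137, γ^t·E[r] = 0.006699, running G = -0.552676
t=3: π = [0.4246, 0.1785, 0.3970], E[r] = 0.0125, γ^t·E[r] = 0.004271, running G = -0.548405
t=4: π = [0.4246, 0.1781, 0.3973], E[r] = 0.0139, γ^t·E[r] = 0.003327, running G = -0.545078
t=5: π = [0.4247, 0.1781, 0.3973], E[r] = 0.0137, γ^t·E[r] = 0.002302, running G = -0.542776
t=6: π = [0.4247, 0.1781, 0.3973], E[r] = 0.0137, γ^t·E[r] = 0.001611, running G = -0.541165

G = -0.5412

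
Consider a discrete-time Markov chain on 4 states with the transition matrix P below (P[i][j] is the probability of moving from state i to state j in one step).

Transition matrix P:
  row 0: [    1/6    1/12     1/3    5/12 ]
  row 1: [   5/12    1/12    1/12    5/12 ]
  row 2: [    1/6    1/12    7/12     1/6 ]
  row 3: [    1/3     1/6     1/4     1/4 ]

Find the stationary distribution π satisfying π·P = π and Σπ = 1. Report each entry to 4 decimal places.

π = [0.2393, 0.1063, 0.3783, 0.2761]

Balance equations π_j = Σ_i π_i·P[i][j]:
  π_0 = 1/6·π_0 + 5/12·π_1 + 1/6·π_2 + 1/3·π_3
  π_1 = 1/12·π_0 + 1/12·π_1 + 1/12·π_2 + 1/6·π_3
  π_2 = 1/3·π_0 + 1/12·π_1 + 7/12·π_2 + 1/4·π_3
  normalize: π_0 + π_1 + π_2 + π_3 = 1
Solving the linear system gives exactly π = [39/163, 52/489, 185/489, 45/163].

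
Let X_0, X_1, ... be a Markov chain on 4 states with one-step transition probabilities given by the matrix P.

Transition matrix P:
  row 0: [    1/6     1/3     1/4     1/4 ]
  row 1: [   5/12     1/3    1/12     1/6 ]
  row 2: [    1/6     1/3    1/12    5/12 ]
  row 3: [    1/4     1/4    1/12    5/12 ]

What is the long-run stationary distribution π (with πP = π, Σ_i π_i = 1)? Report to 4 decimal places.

Balance equations π_j = Σ_i π_i·P[i][j]:
  π_0 = 1/6·π_0 + 5/12·π_1 + 1/6·π_2 + 1/4·π_3
  π_1 = 1/3·π_0 + 1/3·π_1 + 1/3·π_2 + 1/4·π_3
  π_2 = 1/4·π_0 + 1/12·π_1 + 1/12·π_2 + 1/12·π_3
  normalize: π_0 + π_1 + π_2 + π_3 = 1
Solving the linear system gives exactly π = [51/190, 88/285, 73/570, 28/95].

π = [0.2684, 0.3088, 0.1281, 0.2947]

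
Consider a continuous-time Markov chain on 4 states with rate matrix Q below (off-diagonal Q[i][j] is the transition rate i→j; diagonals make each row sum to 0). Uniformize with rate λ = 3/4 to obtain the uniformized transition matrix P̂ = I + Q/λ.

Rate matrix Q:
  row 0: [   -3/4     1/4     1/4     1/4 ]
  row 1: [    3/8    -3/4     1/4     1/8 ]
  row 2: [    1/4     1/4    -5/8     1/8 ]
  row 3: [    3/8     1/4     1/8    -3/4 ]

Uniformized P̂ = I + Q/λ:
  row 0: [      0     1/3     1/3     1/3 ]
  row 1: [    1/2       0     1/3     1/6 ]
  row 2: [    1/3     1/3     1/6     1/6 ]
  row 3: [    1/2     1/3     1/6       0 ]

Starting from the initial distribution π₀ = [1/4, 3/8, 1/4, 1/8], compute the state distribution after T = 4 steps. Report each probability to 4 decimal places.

t=0: π = [0.2500, 0.3750, 0.2500, 0.1250]
t=1: π = [0.3333, 0.2083, 0.2708, 0.1875]
t=2: π = [0.2882, 0.2639, 0.2569, 0.1910]
t=3: π = [0.3131, 0.2454, 0.2587, 0.1829]
t=4: π = [0.3003, 0.2515, 0.2597, 0.1884]

π = [0.3003, 0.2515, 0.2597, 0.1884]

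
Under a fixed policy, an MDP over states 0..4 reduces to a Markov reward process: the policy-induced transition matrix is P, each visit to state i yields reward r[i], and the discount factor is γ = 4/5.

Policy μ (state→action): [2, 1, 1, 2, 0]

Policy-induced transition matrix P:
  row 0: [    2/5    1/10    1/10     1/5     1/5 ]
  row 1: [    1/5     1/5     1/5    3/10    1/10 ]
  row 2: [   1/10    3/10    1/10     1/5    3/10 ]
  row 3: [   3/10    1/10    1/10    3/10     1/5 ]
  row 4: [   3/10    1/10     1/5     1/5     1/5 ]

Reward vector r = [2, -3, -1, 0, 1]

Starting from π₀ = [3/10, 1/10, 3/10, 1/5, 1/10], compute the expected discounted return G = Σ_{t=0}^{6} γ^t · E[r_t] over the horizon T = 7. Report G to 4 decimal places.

G = 0.6453

t=0: π = [0.3000, 0.1000, 0.3000, 0.2000, 0.1000], E[r] = 0.1000, γ^t·E[r] = 0.100000, running G = 0.100000
t=1: π = [0.2600, 0.1700, 0.1200, 0.2300, 0.2200], E[r] = 0.1100, γ^t·E[r] = 0.088000, running G = 0.188000
t=2: π = [0.2850, 0.1410, 0.1390, 0.2400, 0.1950], E[r] = 0.2030, γ^t·E[r] = 0.129920, running G = 0.317920
t=3: π = [0.2866, 0.1419, 0.1336, 0.2381, 0.1998], E[r] = 0.2137, γ^t·E[r] = 0.109414, running G = 0.427334
t=4: π = [0.2878, 0.1409, 0.1342, 0.2380, 0.1992], E[r] = 0.2178, γ^t·E[r] = 0.089199, running G = 0.516533
t=5: π = [0.2879, 0.1409, 0.1340, 0.2379, 0.1993], E[r] = 0.2182, γ^t·E[r] = 0.071514, running G = 0.588047
t=6: π = [0.2879, 0.1409, 0.1340, 0.2379, 0.1993], E[r] = 0.2184, γ^t·E[r] = 0.057248, running G = 0.645295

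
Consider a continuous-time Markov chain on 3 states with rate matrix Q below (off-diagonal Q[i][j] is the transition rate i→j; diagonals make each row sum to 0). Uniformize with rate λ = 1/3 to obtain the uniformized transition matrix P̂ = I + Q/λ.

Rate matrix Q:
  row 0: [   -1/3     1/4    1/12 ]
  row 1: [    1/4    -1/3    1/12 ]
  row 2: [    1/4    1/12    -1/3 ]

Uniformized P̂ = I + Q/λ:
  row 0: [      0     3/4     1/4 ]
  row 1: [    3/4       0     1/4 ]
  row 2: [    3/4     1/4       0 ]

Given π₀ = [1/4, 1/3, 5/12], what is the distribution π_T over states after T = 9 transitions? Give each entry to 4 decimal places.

π = [0.4420, 0.3580, 0.2000]

t=0: π = [0.2500, 0.3333, 0.4167]
t=1: π = [0.5625, 0.2917, 0.1458]
t=2: π = [0.3281, 0.4583, 0.2135]
t=3: π = [0.5039, 0.2995, 0.1966]
t=4: π = [0.3721, 0.4271, 0.2008]
t=5: π = [0.4709, 0.3293, 0.1998]
t=6: π = [0.3968, 0.4032, 0.2001]
t=7: π = [0.4524, 0.3476, 0.2000]
t=8: π = [0.4107, 0.3893, 0.2000]
t=9: π = [0.4420, 0.3580, 0.2000]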